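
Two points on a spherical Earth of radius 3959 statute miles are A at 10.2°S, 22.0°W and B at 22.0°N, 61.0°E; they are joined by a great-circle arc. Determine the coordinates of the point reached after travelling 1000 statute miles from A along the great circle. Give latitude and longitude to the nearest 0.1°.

≈ 4.3°S, 8.7°W

The haversine formula gives a central angle δ ≈ 1.526 rad (87.4°) between the endpoints. The total great-circle distance is δ·R ≈ 1.526 × 3959 ≈ 6041 mi, so the target fraction is f = 1000/6041 ≈ 0.166.
Interpolate at f ≈ 0.166 with slerp weights a = sin((1−f)δ)/sin δ ≈ 0.957, b = sin(fδ)/sin δ ≈ 0.250.
p = a·p₁ + b·p₂ ≈ (0.986, -0.150, -0.076); φ = arcsin(p_z) ≈ -4.35°, λ = atan2(p_y, p_x) ≈ -8.65°.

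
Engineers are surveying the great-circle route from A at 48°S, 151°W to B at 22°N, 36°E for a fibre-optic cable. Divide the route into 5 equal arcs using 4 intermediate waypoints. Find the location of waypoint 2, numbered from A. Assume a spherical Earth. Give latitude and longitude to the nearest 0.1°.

From cos δ = sin φ₁ sin φ₂ + cos φ₁ cos φ₂ cos Δλ, the central angle is δ ≈ 2.677 rad (153.4°).
Interpolate at f = 2/5 with slerp weights a = sin((1−f)δ)/sin δ ≈ 2.232, b = sin(fδ)/sin δ ≈ 1.960.
p = a·p₁ + b·p₂ ≈ (0.164, 0.344, -0.924); φ = arcsin(p_z) ≈ -67.58°, λ = atan2(p_y, p_x) ≈ 64.51°.

≈ 67.6°S, 64.5°E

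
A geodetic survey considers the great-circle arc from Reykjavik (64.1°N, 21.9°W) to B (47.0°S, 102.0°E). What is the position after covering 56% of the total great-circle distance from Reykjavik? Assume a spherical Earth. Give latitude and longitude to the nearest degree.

≈ (9°N, 66°E)

From cos δ = sin φ₁ sin φ₂ + cos φ₁ cos φ₂ cos Δλ, the central angle is δ ≈ 2.539 rad (145.5°).
Interpolate at f = 0.56 with slerp weights a = sin((1−f)δ)/sin δ ≈ 1.587, b = sin(fδ)/sin δ ≈ 1.746.
p = a·p₁ + b·p₂ ≈ (0.396, 0.906, 0.151); φ = arcsin(p_z) ≈ 8.67°, λ = atan2(p_y, p_x) ≈ 66.41°.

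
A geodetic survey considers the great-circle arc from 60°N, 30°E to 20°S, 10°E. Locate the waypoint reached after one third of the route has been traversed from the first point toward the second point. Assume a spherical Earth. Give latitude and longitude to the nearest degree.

The haversine formula gives a central angle δ ≈ 1.425 rad (81.6°) between the endpoints.
Interpolate at f = 1/3 with slerp weights a = sin((1−f)δ)/sin δ ≈ 0.822, b = sin(fδ)/sin δ ≈ 0.462.
p = a·p₁ + b·p₂ ≈ (0.784, 0.281, 0.554); φ = arcsin(p_z) ≈ 33.63°, λ = atan2(p_y, p_x) ≈ 19.72°.

≈ 34°N, 20°E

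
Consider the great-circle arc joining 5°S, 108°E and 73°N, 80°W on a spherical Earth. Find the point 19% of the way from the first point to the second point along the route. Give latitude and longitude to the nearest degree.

≈ 16°N, 109°E

Write both endpoints as unit vectors p₁, p₂ with components (cos φ cos λ, cos φ sin λ, sin φ).
The central angle between the endpoints is δ = arccos(p₁·p₂) ≈ 1.952 rad (111.8°).
Interpolate at f = 0.19 with slerp weights a = sin((1−f)δ)/sin δ ≈ 1.077, b = sin(fδ)/sin δ ≈ 0.390.
p = a·p₁ + b·p₂ ≈ (-0.312, 0.908, 0.279); φ = arcsin(p_z) ≈ 16.23°, λ = atan2(p_y, p_x) ≈ 108.95°.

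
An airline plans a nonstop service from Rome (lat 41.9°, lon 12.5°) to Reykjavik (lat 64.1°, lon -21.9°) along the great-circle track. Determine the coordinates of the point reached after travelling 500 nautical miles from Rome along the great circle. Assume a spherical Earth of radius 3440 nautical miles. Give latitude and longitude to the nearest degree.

Write both endpoints as unit vectors p₁, p₂ with components (cos φ cos λ, cos φ sin λ, sin φ).
The central angle between the endpoints is δ = arccos(p₁·p₂) ≈ 0.518 rad (29.7°). The total great-circle distance is δ·R ≈ 0.518 × 3440 ≈ 1781 nmi, so the target fraction is f = 500/1781 ≈ 0.281.
Interpolate at f ≈ 0.281 with slerp weights a = sin((1−f)δ)/sin δ ≈ 0.735, b = sin(fδ)/sin δ ≈ 0.293.
p = a·p₁ + b·p₂ ≈ (0.653, 0.071, 0.754); φ = arcsin(p_z) ≈ 48.96°, λ = atan2(p_y, p_x) ≈ 6.18°.

≈ lat 49°, lon 6°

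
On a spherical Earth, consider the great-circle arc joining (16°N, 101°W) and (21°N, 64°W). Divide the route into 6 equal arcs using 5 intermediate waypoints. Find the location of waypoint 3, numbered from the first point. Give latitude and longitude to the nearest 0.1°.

The haversine formula gives a central angle δ ≈ 0.617 rad (35.4°) between the endpoints.
Interpolate at f = 3/6 with slerp weights a = sin((1−f)δ)/sin δ ≈ 0.525, b = sin(fδ)/sin δ ≈ 0.525.
p = a·p₁ + b·p₂ ≈ (0.119, -0.936, 0.333); φ = arcsin(p_z) ≈ 19.43°, λ = atan2(p_y, p_x) ≈ -82.78°.

≈ (19.4°N, 82.8°W)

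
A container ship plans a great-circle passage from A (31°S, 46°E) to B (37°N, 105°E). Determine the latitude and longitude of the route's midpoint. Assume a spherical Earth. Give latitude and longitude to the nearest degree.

Write both endpoints as unit vectors p₁, p₂ with components (cos φ cos λ, cos φ sin λ, sin φ).
The central angle between the endpoints is δ = arccos(p₁·p₂) ≈ 1.528 rad (87.6°).
Interpolate at f = 1/2 with slerp weights a = sin((1−f)δ)/sin δ ≈ 0.693, b = sin(fδ)/sin δ ≈ 0.693.
p = a·p₁ + b·p₂ ≈ (0.269, 0.961, 0.060); φ = arcsin(p_z) ≈ 3.45°, λ = atan2(p_y, p_x) ≈ 74.35°.

≈ (3°N, 74°E)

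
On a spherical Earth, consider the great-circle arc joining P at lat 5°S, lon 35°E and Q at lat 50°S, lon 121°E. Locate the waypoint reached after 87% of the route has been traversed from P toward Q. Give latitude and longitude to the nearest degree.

≈ lat 49°S, lon 104°E

From cos δ = sin φ₁ sin φ₂ + cos φ₁ cos φ₂ cos Δλ, the central angle is δ ≈ 1.459 rad (83.6°).
Interpolate at f = 0.87 with slerp weights a = sin((1−f)δ)/sin δ ≈ 0.190, b = sin(fδ)/sin δ ≈ 0.961.
p = a·p₁ + b·p₂ ≈ (-0.163, 0.638, -0.753); φ = arcsin(p_z) ≈ -48.82°, λ = atan2(p_y, p_x) ≈ 104.36°.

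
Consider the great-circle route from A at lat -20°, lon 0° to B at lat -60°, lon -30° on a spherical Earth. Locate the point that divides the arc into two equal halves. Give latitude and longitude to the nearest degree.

Convert each endpoint to a unit vector on the sphere (x = cos φ cos λ, y = cos φ sin λ, z = sin φ).
The central angle between the endpoints is δ = arccos(p₁·p₂) ≈ 0.791 rad (45.3°).
Interpolate at f = 1/2 with slerp weights a = sin((1−f)δ)/sin δ ≈ 0.542, b = sin(fδ)/sin δ ≈ 0.542.
p = a·p₁ + b·p₂ ≈ (0.744, -0.135, -0.655); φ = arcsin(p_z) ≈ -40.89°, λ = atan2(p_y, p_x) ≈ -10.32°.

≈ lat -41°, lon -10°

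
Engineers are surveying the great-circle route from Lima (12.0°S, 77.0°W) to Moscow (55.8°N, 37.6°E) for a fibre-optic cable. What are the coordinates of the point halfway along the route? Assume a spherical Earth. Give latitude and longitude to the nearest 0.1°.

≈ (34.4°N, 42.5°W)

The haversine formula gives a central angle δ ≈ 1.983 rad (113.6°) between the endpoints.
Interpolate at f = 1/2 with slerp weights a = sin((1−f)δ)/sin δ ≈ 0.914, b = sin(fδ)/sin δ ≈ 0.914.
p = a·p₁ + b·p₂ ≈ (0.608, -0.557, 0.566); φ = arcsin(p_z) ≈ 34.44°, λ = atan2(p_y, p_x) ≈ -42.52°.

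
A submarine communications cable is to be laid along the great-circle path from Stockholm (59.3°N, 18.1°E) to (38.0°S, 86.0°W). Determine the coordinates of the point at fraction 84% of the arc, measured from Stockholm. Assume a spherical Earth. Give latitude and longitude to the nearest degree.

≈ (21°S, 72°W)

Write both endpoints as unit vectors p₁, p₂ with components (cos φ cos λ, cos φ sin λ, sin φ).
The central angle between the endpoints is δ = arccos(p₁·p₂) ≈ 2.249 rad (128.9°).
Interpolate at f = 0.84 with slerp weights a = sin((1−f)δ)/sin δ ≈ 0.452, b = sin(fδ)/sin δ ≈ 1.220.
p = a·p₁ + b·p₂ ≈ (0.286, -0.887, -0.362); φ = arcsin(p_z) ≈ -21.23°, λ = atan2(p_y, p_x) ≈ -72.10°.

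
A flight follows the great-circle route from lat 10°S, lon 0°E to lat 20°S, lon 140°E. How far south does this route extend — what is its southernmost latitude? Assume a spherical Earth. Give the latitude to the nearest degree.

≈ 39°S

The great circle lies in the plane with unit normal n̂ = (p₁ × p₂)/|p₁ × p₂|.
Here n̂_z ≈ +0.782; the vertex latitude is φ_max = arccos|n̂_z| ≈ 38.5°.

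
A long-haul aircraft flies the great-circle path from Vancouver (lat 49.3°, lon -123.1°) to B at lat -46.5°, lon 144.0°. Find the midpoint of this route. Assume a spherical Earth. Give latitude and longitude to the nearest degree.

≈ lat 2°, lon -171°

Convert each endpoint to a unit vector on the sphere (x = cos φ cos λ, y = cos φ sin λ, z = sin φ).
The central angle between the endpoints is δ = arccos(p₁·p₂) ≈ 2.181 rad (124.9°).
Interpolate at f = 1/2 with slerp weights a = sin((1−f)δ)/sin δ ≈ 1.082, b = sin(fδ)/sin δ ≈ 1.082.
p = a·p₁ + b·p₂ ≈ (-0.988, -0.153, 0.035); φ = arcsin(p_z) ≈ 2.03°, λ = atan2(p_y, p_x) ≈ -171.18°.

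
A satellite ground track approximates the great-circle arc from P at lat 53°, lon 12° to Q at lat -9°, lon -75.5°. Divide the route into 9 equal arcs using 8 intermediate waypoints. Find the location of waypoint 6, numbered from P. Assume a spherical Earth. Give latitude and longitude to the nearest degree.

The haversine formula gives a central angle δ ≈ 1.670 rad (95.7°) between the endpoints.
Interpolate at f = 6/9 with slerp weights a = sin((1−f)δ)/sin δ ≈ 0.531, b = sin(fδ)/sin δ ≈ 0.902.
p = a·p₁ + b·p₂ ≈ (0.536, -0.796, 0.283); φ = arcsin(p_z) ≈ 16.44°, λ = atan2(p_y, p_x) ≈ -56.06°.

≈ lat 16°, lon -56°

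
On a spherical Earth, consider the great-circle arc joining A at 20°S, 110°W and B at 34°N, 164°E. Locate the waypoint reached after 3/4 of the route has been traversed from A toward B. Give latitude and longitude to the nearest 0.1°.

≈ 23.5°N, 170.7°W

Write both endpoints as unit vectors p₁, p₂ with components (cos φ cos λ, cos φ sin λ, sin φ).
The central angle between the endpoints is δ = arccos(p₁·p₂) ≈ 1.708 rad (97.9°).
Interpolate at f = 3/4 with slerp weights a = sin((1−f)δ)/sin δ ≈ 0.418, b = sin(fδ)/sin δ ≈ 0.967.
p = a·p₁ + b·p₂ ≈ (-0.905, -0.148, 0.398); φ = arcsin(p_z) ≈ 23.45°, λ = atan2(p_y, p_x) ≈ -170.71°.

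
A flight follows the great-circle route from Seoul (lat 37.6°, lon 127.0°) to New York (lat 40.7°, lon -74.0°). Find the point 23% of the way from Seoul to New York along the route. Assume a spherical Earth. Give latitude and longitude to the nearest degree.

≈ lat 59°, lon 139°

Convert each endpoint to a unit vector on the sphere (x = cos φ cos λ, y = cos φ sin λ, z = sin φ).
The central angle between the endpoints is δ = arccos(p₁·p₂) ≈ 1.734 rad (99.4°).
Interpolate at f = 0.23 with slerp weights a = sin((1−f)δ)/sin δ ≈ 0.986, b = sin(fδ)/sin δ ≈ 0.394.
p = a·p₁ + b·p₂ ≈ (-0.388, 0.337, 0.858); φ = arcsin(p_z) ≈ 59.10°, λ = atan2(p_y, p_x) ≈ 139.02°.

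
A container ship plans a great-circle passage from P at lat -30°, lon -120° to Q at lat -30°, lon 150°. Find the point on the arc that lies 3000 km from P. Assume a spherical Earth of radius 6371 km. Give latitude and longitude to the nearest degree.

≈ lat -38°, lon -151°

The haversine formula gives a central angle δ ≈ 1.318 rad (75.5°) between the endpoints. The total great-circle distance is δ·R ≈ 1.318 × 6371 ≈ 8398 km, so the target fraction is f = 3000/8398 ≈ 0.357.
Interpolate at f ≈ 0.357 with slerp weights a = sin((1−f)δ)/sin δ ≈ 0.774, b = sin(fδ)/sin δ ≈ 0.469.
p = a·p₁ + b·p₂ ≈ (-0.687, -0.378, -0.621); φ = arcsin(p_z) ≈ -38.41°, λ = atan2(p_y, p_x) ≈ -151.19°.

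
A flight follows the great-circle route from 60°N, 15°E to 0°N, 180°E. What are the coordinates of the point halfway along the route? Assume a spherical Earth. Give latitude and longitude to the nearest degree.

Convert each endpoint to a unit vector on the sphere (x = cos φ cos λ, y = cos φ sin λ, z = sin φ).
The central angle between the endpoints is δ = arccos(p₁·p₂) ≈ 2.075 rad (118.9°).
Interpolate at f = 1/2 with slerp weights a = sin((1−f)δ)/sin δ ≈ 0.983, b = sin(fδ)/sin δ ≈ 0.983.
p = a·p₁ + b·p₂ ≈ (-0.508, 0.127, 0.852); φ = arcsin(p_z) ≈ 58.39°, λ = atan2(p_y, p_x) ≈ 165.95°.

≈ 58°N, 166°E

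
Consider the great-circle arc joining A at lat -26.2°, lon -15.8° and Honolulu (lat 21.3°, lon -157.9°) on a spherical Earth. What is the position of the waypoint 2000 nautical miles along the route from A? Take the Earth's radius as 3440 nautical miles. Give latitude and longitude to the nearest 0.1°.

Convert each endpoint to a unit vector on the sphere (x = cos φ cos λ, y = cos φ sin λ, z = sin φ).
The central angle between the endpoints is δ = arccos(p₁·p₂) ≈ 2.532 rad (145.1°). The total great-circle distance is δ·R ≈ 2.532 × 3440 ≈ 8711 nmi, so the target fraction is f = 2000/8711 ≈ 0.230.
Interpolate at f ≈ 0.230 with slerp weights a = sin((1−f)δ)/sin δ ≈ 1.623, b = sin(fδ)/sin δ ≈ 0.960.
p = a·p₁ + b·p₂ ≈ (0.573, -0.733, -0.368); φ = arcsin(p_z) ≈ -21.58°, λ = atan2(p_y, p_x) ≈ -52.00°.

≈ lat -21.6°, lon -52.0°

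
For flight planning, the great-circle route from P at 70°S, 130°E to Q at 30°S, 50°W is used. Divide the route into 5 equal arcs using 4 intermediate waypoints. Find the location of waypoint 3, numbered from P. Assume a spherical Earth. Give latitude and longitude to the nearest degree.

The haversine formula gives a central angle δ ≈ 1.396 rad (80.0°) between the endpoints.
Interpolate at f = 3/5 with slerp weights a = sin((1−f)δ)/sin δ ≈ 0.538, b = sin(fδ)/sin δ ≈ 0.755.
p = a·p₁ + b·p₂ ≈ (0.302, -0.360, -0.883); φ = arcsin(p_z) ≈ -62.00°, λ = atan2(p_y, p_x) ≈ -50.00°.

≈ 62°S, 50°W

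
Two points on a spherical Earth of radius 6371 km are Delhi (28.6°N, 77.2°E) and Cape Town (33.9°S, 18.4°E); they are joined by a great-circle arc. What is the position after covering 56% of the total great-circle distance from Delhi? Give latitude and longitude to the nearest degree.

Convert each endpoint to a unit vector on the sphere (x = cos φ cos λ, y = cos φ sin λ, z = sin φ).
The central angle between the endpoints is δ = arccos(p₁·p₂) ≈ 1.460 rad (83.7°).
Interpolate at f = 0.56 with slerp weights a = sin((1−f)δ)/sin δ ≈ 0.603, b = sin(fδ)/sin δ ≈ 0.734.
p = a·p₁ + b·p₂ ≈ (0.695, 0.708, -0.121); φ = arcsin(p_z) ≈ -6.94°, λ = atan2(p_y, p_x) ≈ 45.53°.

≈ 7°S, 46°E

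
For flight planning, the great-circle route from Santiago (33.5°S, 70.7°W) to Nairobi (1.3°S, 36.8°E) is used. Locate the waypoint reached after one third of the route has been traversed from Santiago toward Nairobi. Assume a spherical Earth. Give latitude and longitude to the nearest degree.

Write both endpoints as unit vectors p₁, p₂ with components (cos φ cos λ, cos φ sin λ, sin φ).
The central angle between the endpoints is δ = arccos(p₁·p₂) ≈ 1.811 rad (103.8°).
Interpolate at f = 1/3 with slerp weights a = sin((1−f)δ)/sin δ ≈ 0.962, b = sin(fδ)/sin δ ≈ 0.585.
p = a·p₁ + b·p₂ ≈ (0.733, -0.407, -0.544); φ = arcsin(p_z) ≈ -32.99°, λ = atan2(p_y, p_x) ≈ -29.06°.

≈ 33°S, 29°W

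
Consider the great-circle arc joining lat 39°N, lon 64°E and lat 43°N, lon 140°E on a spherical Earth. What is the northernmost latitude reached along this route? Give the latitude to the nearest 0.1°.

The great circle lies in the plane with unit normal n̂ = (p₁ × p₂)/|p₁ × p₂|.
Here n̂_z ≈ +0.669; the vertex latitude is φ_max = arccos|n̂_z| ≈ 48.0°.
Check via Clairaut: cos φ_max = |cos φ₁| · sin C = cos(39.0°)·sin(59.5°) ≈ 0.669, again giving ≈ 48.0°.

≈ 48.0°N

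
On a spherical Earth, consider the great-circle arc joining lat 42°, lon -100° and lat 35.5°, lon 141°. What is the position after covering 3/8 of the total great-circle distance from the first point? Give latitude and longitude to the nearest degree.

Write both endpoints as unit vectors p₁, p₂ with components (cos φ cos λ, cos φ sin λ, sin φ).
The central angle between the endpoints is δ = arccos(p₁·p₂) ≈ 1.475 rad (84.5°).
Interpolate at f = 3/8 with slerp weights a = sin((1−f)δ)/sin δ ≈ 0.801, b = sin(fδ)/sin δ ≈ 0.528.
p = a·p₁ + b·p₂ ≈ (-0.437, -0.315, 0.842); φ = arcsin(p_z) ≈ 57.37°, λ = atan2(p_y, p_x) ≈ -144.20°.

≈ lat 57°, lon -144°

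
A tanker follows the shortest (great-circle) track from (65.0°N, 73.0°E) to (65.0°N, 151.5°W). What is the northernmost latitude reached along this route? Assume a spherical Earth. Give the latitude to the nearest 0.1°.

≈ 80.0°N

The great circle lies in the plane with unit normal n̂ = (p₁ × p₂)/|p₁ × p₂|.
Here n̂_z ≈ +0.174; the vertex latitude is φ_max = arccos|n̂_z| ≈ 80.0°.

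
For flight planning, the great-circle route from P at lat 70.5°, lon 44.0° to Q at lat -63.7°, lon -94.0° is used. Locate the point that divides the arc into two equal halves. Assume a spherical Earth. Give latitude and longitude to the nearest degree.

≈ lat 9°, lon -45°

Write both endpoints as unit vectors p₁, p₂ with components (cos φ cos λ, cos φ sin λ, sin φ).
The central angle between the endpoints is δ = arccos(p₁·p₂) ≈ 2.840 rad (162.7°).
Interpolate at f = 1/2 with slerp weights a = sin((1−f)δ)/sin δ ≈ 3.332, b = sin(fδ)/sin δ ≈ 3.332.
p = a·p₁ + b·p₂ ≈ (0.697, -0.700, 0.154); φ = arcsin(p_z) ≈ 8.85°, λ = atan2(p_y, p_x) ≈ -45.12°.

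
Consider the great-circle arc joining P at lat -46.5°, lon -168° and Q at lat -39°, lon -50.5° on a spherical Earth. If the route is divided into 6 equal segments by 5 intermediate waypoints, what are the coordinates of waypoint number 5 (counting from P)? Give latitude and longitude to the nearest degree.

Write both endpoints as unit vectors p₁, p₂ with components (cos φ cos λ, cos φ sin λ, sin φ).
The central angle between the endpoints is δ = arccos(p₁·p₂) ≈ 1.360 rad (77.9°).
Interpolate at f = 5/6 with slerp weights a = sin((1−f)δ)/sin δ ≈ 0.230, b = sin(fδ)/sin δ ≈ 0.926.
p = a·p₁ + b·p₂ ≈ (0.303, -0.588, -0.750); φ = arcsin(p_z) ≈ -48.56°, λ = atan2(p_y, p_x) ≈ -62.74°.

≈ lat -49°, lon -63°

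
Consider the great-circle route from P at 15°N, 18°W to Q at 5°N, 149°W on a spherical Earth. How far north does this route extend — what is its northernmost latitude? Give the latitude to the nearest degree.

The great circle lies in the plane with unit normal n̂ = (p₁ × p₂)/|p₁ × p₂|.
Here n̂_z ≈ -0.915; the vertex latitude is φ_max = arccos|n̂_z| ≈ 23.7°.

≈ 24°N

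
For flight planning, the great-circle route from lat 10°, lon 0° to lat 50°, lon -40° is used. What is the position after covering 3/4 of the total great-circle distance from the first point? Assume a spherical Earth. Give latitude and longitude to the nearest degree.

The haversine formula gives a central angle δ ≈ 0.905 rad (51.8°) between the endpoints.
Interpolate at f = 3/4 with slerp weights a = sin((1−f)δ)/sin δ ≈ 0.285, b = sin(fδ)/sin δ ≈ 0.798.
p = a·p₁ + b·p₂ ≈ (0.674, -0.330, 0.661); φ = arcsin(p_z) ≈ 41.38°, λ = atan2(p_y, p_x) ≈ -26.08°.

≈ lat 41°, lon -26°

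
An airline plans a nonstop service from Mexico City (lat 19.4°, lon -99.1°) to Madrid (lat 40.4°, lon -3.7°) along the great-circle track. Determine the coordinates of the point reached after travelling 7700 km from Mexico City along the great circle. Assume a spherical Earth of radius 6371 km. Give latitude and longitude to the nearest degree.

From cos δ = sin φ₁ sin φ₂ + cos φ₁ cos φ₂ cos Δλ, the central angle is δ ≈ 1.423 rad (81.5°). The total great-circle distance is δ·R ≈ 1.423 × 6371 ≈ 9063 km, so the target fraction is f = 7700/9063 ≈ 0.850.
Interpolate at f ≈ 0.850 with slerp weights a = sin((1−f)δ)/sin δ ≈ 0.215, b = sin(fδ)/sin δ ≈ 0.945.
p = a·p₁ + b·p₂ ≈ (0.686, -0.246, 0.684); φ = arcsin(p_z) ≈ 43.17°, λ = atan2(p_y, p_x) ≈ -19.75°.

≈ lat 43°, lon -20°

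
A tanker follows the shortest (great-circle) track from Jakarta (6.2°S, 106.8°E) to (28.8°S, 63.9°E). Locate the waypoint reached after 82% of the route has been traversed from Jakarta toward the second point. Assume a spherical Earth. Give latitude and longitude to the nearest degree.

≈ (26°S, 73°E)

Convert each endpoint to a unit vector on the sphere (x = cos φ cos λ, y = cos φ sin λ, z = sin φ).
The central angle between the endpoints is δ = arccos(p₁·p₂) ≈ 0.809 rad (46.4°).
Interpolate at f = 0.82 with slerp weights a = sin((1−f)δ)/sin δ ≈ 0.201, b = sin(fδ)/sin δ ≈ 0.851.
p = a·p₁ + b·p₂ ≈ (0.270, 0.861, -0.432); φ = arcsin(p_z) ≈ -25.57°, λ = atan2(p_y, p_x) ≈ 72.55°.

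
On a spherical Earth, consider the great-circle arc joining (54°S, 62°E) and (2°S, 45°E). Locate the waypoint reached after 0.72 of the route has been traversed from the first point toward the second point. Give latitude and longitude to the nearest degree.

≈ (17°S, 48°E)

Write both endpoints as unit vectors p₁, p₂ with components (cos φ cos λ, cos φ sin λ, sin φ).
The central angle between the endpoints is δ = arccos(p₁·p₂) ≈ 0.940 rad (53.8°).
Interpolate at f = 0.72 with slerp weights a = sin((1−f)δ)/sin δ ≈ 0.322, b = sin(fδ)/sin δ ≈ 0.776.
p = a·p₁ + b·p₂ ≈ (0.637, 0.715, -0.288); φ = arcsin(p_z) ≈ -16.72°, λ = atan2(p_y, p_x) ≈ 48.31°.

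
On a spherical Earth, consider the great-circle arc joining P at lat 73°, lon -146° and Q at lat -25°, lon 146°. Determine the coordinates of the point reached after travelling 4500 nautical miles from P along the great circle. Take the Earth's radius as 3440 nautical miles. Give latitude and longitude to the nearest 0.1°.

≈ lat 6.6°, lon 154.9°

Write both endpoints as unit vectors p₁, p₂ with components (cos φ cos λ, cos φ sin λ, sin φ).
The central angle between the endpoints is δ = arccos(p₁·p₂) ≈ 1.881 rad (107.8°). The total great-circle distance is δ·R ≈ 1.881 × 3440 ≈ 6469 nmi, so the target fraction is f = 4500/6469 ≈ 0.696.
Interpolate at f ≈ 0.696 with slerp weights a = sin((1−f)δ)/sin δ ≈ 0.569, b = sin(fδ)/sin δ ≈ 1.014.
p = a·p₁ + b·p₂ ≈ (-0.900, 0.421, 0.115); φ = arcsin(p_z) ≈ 6.63°, λ = atan2(p_y, p_x) ≈ 154.93°.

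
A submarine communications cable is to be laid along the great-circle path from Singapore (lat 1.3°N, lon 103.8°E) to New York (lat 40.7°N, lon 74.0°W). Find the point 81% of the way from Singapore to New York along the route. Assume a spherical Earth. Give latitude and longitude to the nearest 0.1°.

From cos δ = sin φ₁ sin φ₂ + cos φ₁ cos φ₂ cos Δλ, the central angle is δ ≈ 2.408 rad (138.0°).
Interpolate at f = 0.81 with slerp weights a = sin((1−f)δ)/sin δ ≈ 0.659, b = sin(fδ)/sin δ ≈ 1.387.
p = a·p₁ + b·p₂ ≈ (0.133, -0.370, 0.919); φ = arcsin(p_z) ≈ 66.83°, λ = atan2(p_y, p_x) ≈ -70.31°.

≈ lat 66.8°N, lon 70.3°W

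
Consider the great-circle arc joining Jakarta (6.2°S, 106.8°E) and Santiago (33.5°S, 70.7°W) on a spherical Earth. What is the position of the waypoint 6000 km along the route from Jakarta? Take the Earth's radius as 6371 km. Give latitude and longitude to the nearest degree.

Convert each endpoint to a unit vector on the sphere (x = cos φ cos λ, y = cos φ sin λ, z = sin φ).
The central angle between the endpoints is δ = arccos(p₁·p₂) ≈ 2.447 rad (140.2°). The total great-circle distance is δ·R ≈ 2.447 × 6371 ≈ 15593 km, so the target fraction is f = 6000/15593 ≈ 0.385.
Interpolate at f ≈ 0.385 with slerp weights a = sin((1−f)δ)/sin δ ≈ 1.560, b = sin(fδ)/sin δ ≈ 1.264.
p = a·p₁ + b·p₂ ≈ (-0.100, 0.490, -0.866); φ = arcsin(p_z) ≈ -60.01°, λ = atan2(p_y, p_x) ≈ 101.52°.

≈ (60°S, 102°E)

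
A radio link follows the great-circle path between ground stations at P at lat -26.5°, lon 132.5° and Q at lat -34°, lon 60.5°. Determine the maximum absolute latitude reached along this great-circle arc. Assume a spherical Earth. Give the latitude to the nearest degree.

The great circle lies in the plane with unit normal n̂ = (p₁ × p₂)/|p₁ × p₂|.
Here n̂_z ≈ -0.804; the vertex latitude is φ_max = arccos|n̂_z| ≈ 36.5°.
Check via Clairaut: cos φ_max = |cos φ₁| · sin C = cos(26.5°)·sin(116.1°) ≈ 0.804, again giving ≈ 36.5°.

≈ -37°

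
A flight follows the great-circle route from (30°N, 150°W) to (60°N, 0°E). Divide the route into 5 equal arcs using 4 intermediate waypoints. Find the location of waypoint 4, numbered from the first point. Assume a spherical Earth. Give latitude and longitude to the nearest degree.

≈ (74°N, 28°W)

Write both endpoints as unit vectors p₁, p₂ with components (cos φ cos λ, cos φ sin λ, sin φ).
The central angle between the endpoints is δ = arccos(p₁·p₂) ≈ 1.513 rad (86.7°).
Interpolate at f = 4/5 with slerp weights a = sin((1−f)δ)/sin δ ≈ 0.298, b = sin(fδ)/sin δ ≈ 0.937.
p = a·p₁ + b·p₂ ≈ (0.245, -0.129, 0.961); φ = arcsin(p_z) ≈ 73.93°, λ = atan2(p_y, p_x) ≈ -27.83°.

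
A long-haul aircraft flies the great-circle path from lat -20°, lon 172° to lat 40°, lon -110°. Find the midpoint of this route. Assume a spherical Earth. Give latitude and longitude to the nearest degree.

≈ lat 13°, lon -154°

From cos δ = sin φ₁ sin φ₂ + cos φ₁ cos φ₂ cos Δλ, the central angle is δ ≈ 1.641 rad (94.0°).
Interpolate at f = 1/2 with slerp weights a = sin((1−f)δ)/sin δ ≈ 0.733, b = sin(fδ)/sin δ ≈ 0.733.
p = a·p₁ + b·p₂ ≈ (-0.875, -0.432, 0.221); φ = arcsin(p_z) ≈ 12.74°, λ = atan2(p_y, p_x) ≈ -153.71°.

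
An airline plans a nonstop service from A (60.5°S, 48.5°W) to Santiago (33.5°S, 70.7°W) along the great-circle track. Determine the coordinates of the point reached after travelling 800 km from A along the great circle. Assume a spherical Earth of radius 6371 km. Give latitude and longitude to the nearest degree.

From cos δ = sin φ₁ sin φ₂ + cos φ₁ cos φ₂ cos Δλ, the central angle is δ ≈ 0.534 rad (30.6°). The total great-circle distance is δ·R ≈ 0.534 × 6371 ≈ 3405 km, so the target fraction is f = 800/3405 ≈ 0.235.
Interpolate at f ≈ 0.235 with slerp weights a = sin((1−f)δ)/sin δ ≈ 0.781, b = sin(fδ)/sin δ ≈ 0.246.
p = a·p₁ + b·p₂ ≈ (0.322, -0.481, -0.815); φ = arcsin(p_z) ≈ -54.59°, λ = atan2(p_y, p_x) ≈ -56.18°.

≈ (55°S, 56°W)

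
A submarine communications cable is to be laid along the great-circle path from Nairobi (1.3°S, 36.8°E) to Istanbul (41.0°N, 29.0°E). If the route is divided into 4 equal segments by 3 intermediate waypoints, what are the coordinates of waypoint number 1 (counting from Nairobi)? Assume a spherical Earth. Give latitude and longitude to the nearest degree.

Convert each endpoint to a unit vector on the sphere (x = cos φ cos λ, y = cos φ sin λ, z = sin φ).
The central angle between the endpoints is δ = arccos(p₁·p₂) ≈ 0.749 rad (42.9°).
Interpolate at f = 1/4 with slerp weights a = sin((1−f)δ)/sin δ ≈ 0.782, b = sin(fδ)/sin δ ≈ 0.273.
p = a·p₁ + b·p₂ ≈ (0.807, 0.568, 0.162); φ = arcsin(p_z) ≈ 9.30°, λ = atan2(p_y, p_x) ≈ 35.17°.

≈ (9°N, 35°E)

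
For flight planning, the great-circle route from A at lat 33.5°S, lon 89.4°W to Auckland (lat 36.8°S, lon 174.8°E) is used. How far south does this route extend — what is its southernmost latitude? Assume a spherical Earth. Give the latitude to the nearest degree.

The great circle lies in the plane with unit normal n̂ = (p₁ × p₂)/|p₁ × p₂|.
Here n̂_z ≈ -0.689; the vertex latitude is φ_max = arccos|n̂_z| ≈ 46.5°.
Check via Clairaut: cos φ_max = |cos φ₁| · sin C = cos(33.5°)·sin(124.3°) ≈ 0.689, again giving ≈ 46.5°.

≈ 46°S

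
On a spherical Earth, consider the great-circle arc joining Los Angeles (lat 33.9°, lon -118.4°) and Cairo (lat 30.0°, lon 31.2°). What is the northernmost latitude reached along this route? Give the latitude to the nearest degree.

The great circle lies in the plane with unit normal n̂ = (p₁ × p₂)/|p₁ × p₂|.
Here n̂_z ≈ +0.387; the vertex latitude is φ_max = arccos|n̂_z| ≈ 67.2°.

≈ 67°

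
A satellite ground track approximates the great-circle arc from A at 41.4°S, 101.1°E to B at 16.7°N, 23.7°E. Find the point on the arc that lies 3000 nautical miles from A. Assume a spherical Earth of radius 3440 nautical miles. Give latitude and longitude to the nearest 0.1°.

From cos δ = sin φ₁ sin φ₂ + cos φ₁ cos φ₂ cos Δλ, the central angle is δ ≈ 1.604 rad (91.9°). The total great-circle distance is δ·R ≈ 1.604 × 3440 ≈ 5518 nmi, so the target fraction is f = 3000/5518 ≈ 0.544.
Interpolate at f ≈ 0.544 with slerp weights a = sin((1−f)δ)/sin δ ≈ 0.669, b = sin(fδ)/sin δ ≈ 0.766.
p = a·p₁ + b·p₂ ≈ (0.575, 0.787, -0.222); φ = arcsin(p_z) ≈ -12.83°, λ = atan2(p_y, p_x) ≈ 53.84°.

≈ 12.8°S, 53.8°E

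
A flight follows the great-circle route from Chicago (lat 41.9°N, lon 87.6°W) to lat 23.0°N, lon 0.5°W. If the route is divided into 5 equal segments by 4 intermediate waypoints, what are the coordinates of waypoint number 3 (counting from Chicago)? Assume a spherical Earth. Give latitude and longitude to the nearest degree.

≈ lat 39°N, lon 29°W

Write both endpoints as unit vectors p₁, p₂ with components (cos φ cos λ, cos φ sin λ, sin φ).
The central angle between the endpoints is δ = arccos(p₁·p₂) ≈ 1.271 rad (72.8°).
Interpolate at f = 3/5 with slerp weights a = sin((1−f)δ)/sin δ ≈ 0.509, b = sin(fδ)/sin δ ≈ 0.723.
p = a·p₁ + b·p₂ ≈ (0.681, -0.385, 0.623); φ = arcsin(p_z) ≈ 38.51°, λ = atan2(p_y, p_x) ≈ -29.45°.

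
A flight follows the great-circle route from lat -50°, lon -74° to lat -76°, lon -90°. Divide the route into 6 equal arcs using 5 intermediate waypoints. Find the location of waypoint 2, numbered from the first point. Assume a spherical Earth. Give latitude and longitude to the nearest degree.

Convert each endpoint to a unit vector on the sphere (x = cos φ cos λ, y = cos φ sin λ, z = sin φ).
The central angle between the endpoints is δ = arccos(p₁·p₂) ≈ 0.467 rad (26.8°).
Interpolate at f = 2/6 with slerp weights a = sin((1−f)δ)/sin δ ≈ 0.680, b = sin(fδ)/sin δ ≈ 0.344.
p = a·p₁ + b·p₂ ≈ (0.121, -0.504, -0.855); φ = arcsin(p_z) ≈ -58.80°, λ = atan2(p_y, p_x) ≈ -76.54°.

≈ lat -59°, lon -77°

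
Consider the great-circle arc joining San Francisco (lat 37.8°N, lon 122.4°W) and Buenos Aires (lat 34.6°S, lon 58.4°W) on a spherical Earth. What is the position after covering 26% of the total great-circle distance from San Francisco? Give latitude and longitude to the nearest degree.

Write both endpoints as unit vectors p₁, p₂ with components (cos φ cos λ, cos φ sin λ, sin φ).
The central angle between the endpoints is δ = arccos(p₁·p₂) ≈ 1.634 rad (93.6°).
Interpolate at f = 0.26 with slerp weights a = sin((1−f)δ)/sin δ ≈ 0.937, b = sin(fδ)/sin δ ≈ 0.413.
p = a·p₁ + b·p₂ ≈ (-0.219, -0.915, 0.340); φ = arcsin(p_z) ≈ 19.87°, λ = atan2(p_y, p_x) ≈ -103.44°.

≈ lat 20°N, lon 103°W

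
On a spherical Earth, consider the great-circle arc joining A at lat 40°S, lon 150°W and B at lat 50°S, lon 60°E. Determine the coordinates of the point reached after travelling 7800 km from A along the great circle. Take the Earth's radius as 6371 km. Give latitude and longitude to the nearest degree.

Convert each endpoint to a unit vector on the sphere (x = cos φ cos λ, y = cos φ sin λ, z = sin φ).
The central angle between the endpoints is δ = arccos(p₁·p₂) ≈ 1.505 rad (86.2°). The total great-circle distance is δ·R ≈ 1.505 × 6371 ≈ 9587 km, so the target fraction is f = 7800/9587 ≈ 0.814.
Interpolate at f ≈ 0.814 with slerp weights a = sin((1−f)δ)/sin δ ≈ 0.277, b = sin(fδ)/sin δ ≈ 0.943.
p = a·p₁ + b·p₂ ≈ (0.119, 0.418, -0.900); φ = arcsin(p_z) ≈ -64.21°, λ = atan2(p_y, p_x) ≈ 74.14°.

≈ lat 64°S, lon 74°E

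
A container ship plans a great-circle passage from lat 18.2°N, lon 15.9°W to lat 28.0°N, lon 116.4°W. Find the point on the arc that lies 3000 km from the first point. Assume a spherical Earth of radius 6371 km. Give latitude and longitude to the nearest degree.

≈ lat 29°N, lon 43°W

The haversine formula gives a central angle δ ≈ 1.577 rad (90.4°) between the endpoints. The total great-circle distance is δ·R ≈ 1.577 × 6371 ≈ 10047 km, so the target fraction is f = 3000/10047 ≈ 0.299.
Interpolate at f ≈ 0.299 with slerp weights a = sin((1−f)δ)/sin δ ≈ 0.894, b = sin(fδ)/sin δ ≈ 0.454.
p = a·p₁ + b·p₂ ≈ (0.639, -0.591, 0.492); φ = arcsin(p_z) ≈ 29.49°, λ = atan2(p_y, p_x) ≈ -42.80°.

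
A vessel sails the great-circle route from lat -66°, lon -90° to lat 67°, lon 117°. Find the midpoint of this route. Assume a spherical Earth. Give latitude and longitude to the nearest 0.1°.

The haversine formula gives a central angle δ ≈ 2.954 rad (169.3°) between the endpoints.
Interpolate at f = 1/2 with slerp weights a = sin((1−f)δ)/sin δ ≈ 5.349, b = sin(fδ)/sin δ ≈ 5.349.
p = a·p₁ + b·p₂ ≈ (-0.949, -0.313, 0.037); φ = arcsin(p_z) ≈ 2.13°, λ = atan2(p_y, p_x) ≈ -161.72°.

≈ lat 2.1°, lon -161.7°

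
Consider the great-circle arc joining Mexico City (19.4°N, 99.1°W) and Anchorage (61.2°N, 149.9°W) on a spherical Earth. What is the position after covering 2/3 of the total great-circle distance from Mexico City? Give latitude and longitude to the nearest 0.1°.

≈ (49.9°N, 124.1°W)

The haversine formula gives a central angle δ ≈ 0.954 rad (54.7°) between the endpoints.
Interpolate at f = 2/3 with slerp weights a = sin((1−f)δ)/sin δ ≈ 0.383, b = sin(fδ)/sin δ ≈ 0.728.
p = a·p₁ + b·p₂ ≈ (-0.361, -0.533, 0.765); φ = arcsin(p_z) ≈ 49.95°, λ = atan2(p_y, p_x) ≈ -124.09°.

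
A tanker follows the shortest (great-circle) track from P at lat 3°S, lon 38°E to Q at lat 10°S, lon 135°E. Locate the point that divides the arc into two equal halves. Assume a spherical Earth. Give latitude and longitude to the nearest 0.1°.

≈ lat 9.8°S, lon 86.0°E

Convert each endpoint to a unit vector on the sphere (x = cos φ cos λ, y = cos φ sin λ, z = sin φ).
The central angle between the endpoints is δ = arccos(p₁·p₂) ≈ 1.682 rad (96.4°).
Interpolate at f = 1/2 with slerp weights a = sin((1−f)δ)/sin δ ≈ 0.750, b = sin(fδ)/sin δ ≈ 0.750.
p = a·p₁ + b·p₂ ≈ (0.068, 0.983, -0.169); φ = arcsin(p_z) ≈ -9.76°, λ = atan2(p_y, p_x) ≈ 86.05°.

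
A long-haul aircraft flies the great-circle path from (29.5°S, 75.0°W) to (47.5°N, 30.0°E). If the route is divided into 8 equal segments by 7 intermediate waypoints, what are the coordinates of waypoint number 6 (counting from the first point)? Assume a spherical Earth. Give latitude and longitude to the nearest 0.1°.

≈ (34.8°N, 7.0°W)

Write both endpoints as unit vectors p₁, p₂ with components (cos φ cos λ, cos φ sin λ, sin φ).
The central angle between the endpoints is δ = arccos(p₁·p₂) ≈ 2.112 rad (121.0°).
Interpolate at f = 6/8 with slerp weights a = sin((1−f)δ)/sin δ ≈ 0.588, b = sin(fδ)/sin δ ≈ 1.167.
p = a·p₁ + b·p₂ ≈ (0.815, -0.100, 0.571); φ = arcsin(p_z) ≈ 34.80°, λ = atan2(p_y, p_x) ≈ -7.00°.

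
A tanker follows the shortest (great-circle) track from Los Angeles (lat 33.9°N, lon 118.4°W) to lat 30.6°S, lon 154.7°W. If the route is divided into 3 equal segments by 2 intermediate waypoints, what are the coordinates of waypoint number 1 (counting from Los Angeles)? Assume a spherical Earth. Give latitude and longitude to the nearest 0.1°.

≈ lat 12.6°N, lon 131.4°W

The haversine formula gives a central angle δ ≈ 1.275 rad (73.0°) between the endpoints.
Interpolate at f = 1/3 with slerp weights a = sin((1−f)δ)/sin δ ≈ 0.785, b = sin(fδ)/sin δ ≈ 0.431.
p = a·p₁ + b·p₂ ≈ (-0.645, -0.732, 0.219); φ = arcsin(p_z) ≈ 12.63°, λ = atan2(p_y, p_x) ≈ -131.41°.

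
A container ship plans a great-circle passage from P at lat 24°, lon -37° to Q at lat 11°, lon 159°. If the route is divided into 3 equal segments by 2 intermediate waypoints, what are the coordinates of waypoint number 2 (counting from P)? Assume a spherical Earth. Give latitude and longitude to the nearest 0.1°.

Write both endpoints as unit vectors p₁, p₂ with components (cos φ cos λ, cos φ sin λ, sin φ).
The central angle between the endpoints is δ = arccos(p₁·p₂) ≈ 2.473 rad (141.7°).
Interpolate at f = 2/3 with slerp weights a = sin((1−f)δ)/sin δ ≈ 1.183, b = sin(fδ)/sin δ ≈ 1.607.
p = a·p₁ + b·p₂ ≈ (-0.610, -0.085, 0.788); φ = arcsin(p_z) ≈ 52.00°, λ = atan2(p_y, p_x) ≈ -172.05°.

≈ lat 52.0°, lon -172.0°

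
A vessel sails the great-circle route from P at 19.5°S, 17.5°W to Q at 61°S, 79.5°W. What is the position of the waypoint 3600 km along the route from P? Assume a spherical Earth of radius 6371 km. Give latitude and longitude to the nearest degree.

The haversine formula gives a central angle δ ≈ 1.040 rad (59.6°) between the endpoints. The total great-circle distance is δ·R ≈ 1.040 × 6371 ≈ 6624 km, so the target fraction is f = 3600/6624 ≈ 0.543.
Interpolate at f ≈ 0.543 with slerp weights a = sin((1−f)δ)/sin δ ≈ 0.530, b = sin(fδ)/sin δ ≈ 0.621.
p = a·p₁ + b·p₂ ≈ (0.531, -0.446, -0.720); φ = arcsin(p_z) ≈ -46.06°, λ = atan2(p_y, p_x) ≈ -40.03°.

≈ 46°S, 40°W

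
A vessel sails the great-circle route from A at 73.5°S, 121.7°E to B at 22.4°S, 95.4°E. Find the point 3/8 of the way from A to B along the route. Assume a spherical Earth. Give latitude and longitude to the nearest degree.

≈ 55°S, 104°E

The haversine formula gives a central angle δ ≈ 0.926 rad (53.1°) between the endpoints.
Interpolate at f = 3/8 with slerp weights a = sin((1−f)δ)/sin δ ≈ 0.684, b = sin(fδ)/sin δ ≈ 0.426.
p = a·p₁ + b·p₂ ≈ (-0.139, 0.557, -0.819); φ = arcsin(p_z) ≈ -54.94°, λ = atan2(p_y, p_x) ≈ 104.02°.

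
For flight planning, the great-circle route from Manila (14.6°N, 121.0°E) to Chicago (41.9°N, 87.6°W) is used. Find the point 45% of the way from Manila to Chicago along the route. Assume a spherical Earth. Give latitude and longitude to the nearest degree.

Convert each endpoint to a unit vector on the sphere (x = cos φ cos λ, y = cos φ sin λ, z = sin φ).
The central angle between the endpoints is δ = arccos(p₁·p₂) ≈ 2.053 rad (117.6°).
Interpolate at f = 0.45 with slerp weights a = sin((1−f)δ)/sin δ ≈ 1.021, b = sin(fδ)/sin δ ≈ 0.901.
p = a·p₁ + b·p₂ ≈ (-0.481, 0.177, 0.859); φ = arcsin(p_z) ≈ 59.20°, λ = atan2(p_y, p_x) ≈ 159.82°.

≈ 59°N, 160°E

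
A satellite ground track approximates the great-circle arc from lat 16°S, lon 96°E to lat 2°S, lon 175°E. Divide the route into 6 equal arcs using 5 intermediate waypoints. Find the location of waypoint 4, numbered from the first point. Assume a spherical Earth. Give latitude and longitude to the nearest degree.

≈ lat 9°S, lon 149°E

Convert each endpoint to a unit vector on the sphere (x = cos φ cos λ, y = cos φ sin λ, z = sin φ).
The central angle between the endpoints is δ = arccos(p₁·p₂) ≈ 1.377 rad (78.9°).
Interpolate at f = 4/6 with slerp weights a = sin((1−f)δ)/sin δ ≈ 0.451, b = sin(fδ)/sin δ ≈ 0.809.
p = a·p₁ + b·p₂ ≈ (-0.851, 0.502, -0.153); φ = arcsin(p_z) ≈ -8.78°, λ = atan2(p_y, p_x) ≈ 149.47°.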